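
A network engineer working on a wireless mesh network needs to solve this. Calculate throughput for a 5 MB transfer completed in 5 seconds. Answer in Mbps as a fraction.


Given: file = 5 MB, time = 5 s
File in Mb = 5 * 8 = 40 Mb
Throughput = 40 / 5 Mbps
Throughput = 8 Mbps

8


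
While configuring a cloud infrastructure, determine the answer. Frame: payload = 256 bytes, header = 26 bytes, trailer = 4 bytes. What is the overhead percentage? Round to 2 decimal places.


Given: payload = 256 B, header = 26 B, trailer = 4 B
Overhead bytes = header + trailer = 26 + 4 = 30
Total frame = payload + overhead = 256 + 30 = 286
Overhead % = 30 / 286 * 100 = 10.4895% -> 10.49% (2 dp)

10.49


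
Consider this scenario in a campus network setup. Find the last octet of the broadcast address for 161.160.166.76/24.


Given: IP = 161.160.166.76, prefix = /24
Host bits = 32 - 24 = 8
Network last octet = 76 AND mask = 0
Host part size = 2^8 - 1 = 255
Broadcast last octet = 0 OR 255 = 255

255


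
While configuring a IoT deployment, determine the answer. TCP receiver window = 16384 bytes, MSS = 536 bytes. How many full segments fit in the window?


Given: RWND = 16384 bytes, MSS = 536 bytes
Full segments = floor(RWND / MSS)
Full segments = floor(16384 / 536)
Full segments = floor(30.5672) = 30

30


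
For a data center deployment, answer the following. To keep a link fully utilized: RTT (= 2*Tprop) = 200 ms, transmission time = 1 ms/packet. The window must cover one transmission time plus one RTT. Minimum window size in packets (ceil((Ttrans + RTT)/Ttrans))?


Given: Ttrans = 1 ms, RTT = 200 ms (= 2 * Tprop, Tprop = 100 ms)
Time until first ACK returns = Ttrans + RTT = 1 + 200 = 201 ms
Need W * Ttrans >= Ttrans + RTT  ->  W >= (Ttrans + RTT) / Ttrans
(Ttrans + RTT) / Ttrans = 201 / 1 = 201
W_min = ceil(201) = 201

201


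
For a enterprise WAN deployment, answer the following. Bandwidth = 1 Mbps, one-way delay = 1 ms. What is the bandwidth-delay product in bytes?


Given: bandwidth = 1 Mbps, delay = 1 ms
BDP in bits = 1 * 10^6 * 1 / 1000
BDP in bits = 1000
BDP in bytes = 1000 / 8 = 125

125


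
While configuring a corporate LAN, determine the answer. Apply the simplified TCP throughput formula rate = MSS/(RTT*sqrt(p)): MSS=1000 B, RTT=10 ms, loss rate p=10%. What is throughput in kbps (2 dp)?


Given: MSS = 1000 bytes, RTT = 10 ms, loss = 10%
RTT in seconds = 10 / 1000 = 0.01
Loss rate = 10% = 0.1
sqrt(loss) = sqrt(0.1) = 0.316227766017
Throughput (bytes/s) = 1000 / (0.01 * 0.316227766017) = 316227.7660
Throughput (kbps) = 316227.7660 * 8 / 1000 = 2529.822128 -> 2529.82 kbps (2 dp)

2529.82


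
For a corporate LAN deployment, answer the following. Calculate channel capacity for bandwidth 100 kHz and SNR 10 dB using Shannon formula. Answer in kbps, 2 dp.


Given: B = 100 kHz, SNR = 10 dB
SNR linear = 10^(10/10) = 10
1 + SNR = 11
log2(11) = 3.4594316186
C = 100 * 1000 * 3.4594316186 = 345943.1619 bps
C = 345.943162 kbps -> 345.94 kbps (2 dp)

345.94


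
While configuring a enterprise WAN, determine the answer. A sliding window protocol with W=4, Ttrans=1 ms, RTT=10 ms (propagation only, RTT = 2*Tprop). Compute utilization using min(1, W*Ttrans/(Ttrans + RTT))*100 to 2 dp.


Given: W = 4, Ttrans = 1 ms, RTT = 10 ms (= 2 * Tprop, Tprop = 5 ms)
Cycle time = Ttrans + RTT = 1 + 10 = 11 ms (first packet sent until its ACK returns)
W * Ttrans = 4 * 1 = 4 ms of sending per cycle
W * Ttrans / (Ttrans + RTT) = 4 / 11 = 0.363636
U = min(1, 0.363636) = 0.363636
U% = 36.36%

36.36


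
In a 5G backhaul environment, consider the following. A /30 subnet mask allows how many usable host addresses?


Given: subnet mask /30
Host bits = 32 - 30 = 2
Total addresses = 2^2 = 4
Usable hosts = 4 - 2 (network + broadcast) = 2

2


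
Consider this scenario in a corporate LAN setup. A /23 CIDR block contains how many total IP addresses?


Given: CIDR prefix /23
Host bits = 32 - 23 = 9
Total addresses = 2^9 = 512

512


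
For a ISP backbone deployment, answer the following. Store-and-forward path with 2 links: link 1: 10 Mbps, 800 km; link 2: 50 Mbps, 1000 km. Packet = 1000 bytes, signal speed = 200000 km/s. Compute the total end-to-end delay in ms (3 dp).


Packet = 1000 bytes = 8000 bits. Store-and-forward: sum (t_trans + t_prop) per link.
Link 1: t_trans = 8000/(10*10^6) s = 0.8000 ms; t_prop = 800/200000 s = 4.0000 ms; subtotal = 4.8000 ms
Link 2: t_trans = 8000/(50*10^6) s = 0.1600 ms; t_prop = 1000/200000 s = 5.0000 ms; subtotal = 5.1600 ms
End-to-end = 4.8000 + 5.1600 = 9.9600 ms -> 9.960 ms (3 dp)

9.960


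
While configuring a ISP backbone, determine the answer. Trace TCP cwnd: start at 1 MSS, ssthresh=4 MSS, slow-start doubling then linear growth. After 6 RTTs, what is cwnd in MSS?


RTT 0: cwnd = 1 MSS (initial)
RTT 1: cwnd = 2 MSS (slow start, doubled)
RTT 2: cwnd = 4 MSS (slow start, doubled)
RTT 3: cwnd = 5 MSS (congestion avoidance, +1)
RTT 4: cwnd = 6 MSS (congestion avoidance, +1)
RTT 5: cwnd = 7 MSS (congestion avoidance, +1)
RTT 6: cwnd = 8 MSS (congestion avoidance, +1)

8


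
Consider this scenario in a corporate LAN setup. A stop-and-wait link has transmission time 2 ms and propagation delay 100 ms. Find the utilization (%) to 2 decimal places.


Given: Ttrans = 2 ms, Tprop = 100 ms
RTT = 2 * Tprop = 2 * 100 = 200 ms
U = Ttrans / (Ttrans + RTT)
U = 2 / (2 + 200)
U = 2 / 202 = 0.009901
U% = 0.99%

0.99


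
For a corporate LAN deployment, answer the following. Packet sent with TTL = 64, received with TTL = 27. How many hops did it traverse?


Given: initial TTL = 64, received TTL = 27
Hops = initial TTL - received TTL
Hops = 64 - 27 = 37

37


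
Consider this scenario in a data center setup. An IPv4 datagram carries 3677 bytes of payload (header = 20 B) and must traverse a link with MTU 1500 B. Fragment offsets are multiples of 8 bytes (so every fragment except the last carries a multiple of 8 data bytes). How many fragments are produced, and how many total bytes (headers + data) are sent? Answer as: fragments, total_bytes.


Max data per non-final fragment = floor((MTU - header)/8)*8 = floor((1500 - 20)/8)*8 = floor(1480/8)*8 = 1480 B
Final fragment needs no 8-byte alignment: it can carry up to MTU - header = 1480 B
Non-final fragments needed = ceil((payload - 1480) / 1480) = ceil(2197/1480) = ceil(1.4845) = 2
Number of fragments = 2 + 1 = 3
Fragment sizes (data): 2 * 1480 B + 717 B (last, 717 <= 1480 OK)
Total bytes sent = payload + n_frags * header = 3677 + 3*20 = 3677 + 60 = 3737 B

3, 3737


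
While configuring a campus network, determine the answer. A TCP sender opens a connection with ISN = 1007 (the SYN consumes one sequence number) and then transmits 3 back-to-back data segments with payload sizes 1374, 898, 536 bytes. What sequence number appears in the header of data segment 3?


The SYN occupies sequence number ISN = 1007, so the first data byte is ISN + 1 = 1008.
SEQ of data segment i = (ISN + 1) + sum of payload sizes of segments 1..i-1.
Segment 1: SEQ = 1008, payload = 1374 bytes
Segment 2: SEQ = 2382, payload = 898 bytes
Segment 3: SEQ = 3280, payload = 536 bytes
SEQ of segment 3 = 1008 + 1374 + 898 = 3280

3280


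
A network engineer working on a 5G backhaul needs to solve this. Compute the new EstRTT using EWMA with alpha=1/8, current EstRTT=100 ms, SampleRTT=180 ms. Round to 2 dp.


Given: EstRTT = 100 ms, SampleRTT = 180 ms, alpha = 1/8
New EstRTT = (1 - alpha) * EstRTT + alpha * SampleRTT
(7/8) * 100 = 87.5
(1/8) * 180 = 22.5
New EstRTT = 87.5 + 22.5 = 110 ms -> 110.00 ms (2 dp)

110.00


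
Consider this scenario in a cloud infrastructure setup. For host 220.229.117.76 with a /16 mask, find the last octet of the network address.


Given: IP = 220.229.117.76, prefix = /16
Subnet mask = 255.255.0.0
Last octet of IP: 76
Last octet of mask: 0
Network last octet = 76 AND 0 = 0

0


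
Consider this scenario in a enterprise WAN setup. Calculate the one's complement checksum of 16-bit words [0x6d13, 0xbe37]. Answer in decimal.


Given words: [0x6d13, 0xbe37]
Step 1: Sum all words
Raw sum = 27923 + 48695 = 76618
Step 2: Fold carry: (11082 + 1) = 11083
One's complement = ~11083 & 0xFFFF = 54452

54452


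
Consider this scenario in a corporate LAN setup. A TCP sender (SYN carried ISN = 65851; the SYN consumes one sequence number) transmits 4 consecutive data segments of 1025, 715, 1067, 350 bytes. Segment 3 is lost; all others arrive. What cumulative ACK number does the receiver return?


SYN uses sequence number 65851; first data byte = ISN + 1 = 65852.
Segment 1: SEQ = 65852, len = 1025 B, covers [65852, 66876]
Segment 2: SEQ = 66877, len = 715 B, covers [66877, 67591]
Segment 3: SEQ = 67592, len = 1067 B, covers [67592, 68658] [LOST]
Segment 4: SEQ = 68659, len = 350 B, covers [68659, 69008]
In-order data received: bytes [65852, 67591] (segments 1..2).
Segment 3 missing -> gap begins at byte 67592; later segments buffered out of order.
Cumulative ACK = next expected in-order byte = 65852 + 1025 + 715 = 67592

67592


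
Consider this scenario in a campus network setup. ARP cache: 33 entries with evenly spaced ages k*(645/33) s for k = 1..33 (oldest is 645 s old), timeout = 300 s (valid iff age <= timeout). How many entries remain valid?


Ages are k * 645/33 s for k = 1..33 (spacing = 19.5455 s).
Entry k is valid iff k * 645/33 <= 300 iff k <= 33 * 300 / 645 = 15.3488
n_valid = floor(15.3488) = 15
(n_stale = 33 - 15 = 18)

15


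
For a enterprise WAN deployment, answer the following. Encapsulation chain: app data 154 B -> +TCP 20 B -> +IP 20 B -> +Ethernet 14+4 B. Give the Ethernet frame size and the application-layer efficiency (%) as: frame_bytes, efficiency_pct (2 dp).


TCP segment = 154 + 20 = 174 B
IP packet = 174 + 20 = 194 B
Ethernet frame = 194 + 14 + 4 = 212 B
Efficiency = app / frame = 154 / 212 = 0.726415 = 72.6415% -> 72.64% (2 dp)

212, 72.64


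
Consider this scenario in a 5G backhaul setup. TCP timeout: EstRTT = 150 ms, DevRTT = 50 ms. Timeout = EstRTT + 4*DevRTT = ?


Given: EstRTT = 150 ms, DevRTT = 50 ms
Timeout = EstRTT + 4 * DevRTT
4 * DevRTT = 4 * 50 = 200
Timeout = 150 + 200 = 350 ms

350


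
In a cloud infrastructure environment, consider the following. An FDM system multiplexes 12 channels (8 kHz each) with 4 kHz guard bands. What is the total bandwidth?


Given: 12 channels, 8 kHz each, guard = 4 kHz
Channel bandwidth = 12 * 8 = 96 kHz
Guard bands = 11 gaps * 4 kHz = 44 kHz
Total = 96 + 44 = 140 kHz

140


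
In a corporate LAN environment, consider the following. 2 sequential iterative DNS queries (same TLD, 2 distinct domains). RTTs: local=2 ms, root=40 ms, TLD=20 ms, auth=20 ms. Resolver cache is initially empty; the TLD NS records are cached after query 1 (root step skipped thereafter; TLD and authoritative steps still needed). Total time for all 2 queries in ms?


Lookup 1 (cold cache): local + root + TLD + auth = 2 + 40 + 20 + 20 = 82 ms
Lookups 2..2 (TLD NS cached -> skip root; new domain -> still ask TLD and auth): local + TLD + auth = 2 + 20 + 20 = 42 ms each
Remaining 1 lookups: 1 * 42 = 42 ms
Total = 82 + 42 = 124 ms

124


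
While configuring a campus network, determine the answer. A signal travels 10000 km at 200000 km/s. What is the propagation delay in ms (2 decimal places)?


Given: distance = 10000 km, speed = 200000 km/s
Delay = distance / speed = 10000 / 200000 seconds
Delay in ms = 10000 * 1000 / 200000
Delay = 50.0000 ms
Rounded to 2 dp = 50.00 ms

50.00


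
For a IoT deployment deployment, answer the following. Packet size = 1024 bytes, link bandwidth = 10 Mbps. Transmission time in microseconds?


Given: packet = 1024 bytes, bandwidth = 10 Mbps
Packet in bits = 1024 * 8 = 8192 bits
Bandwidth = 10 * 10^6 = 10000000 bps
Time = 8192 / 10000000 seconds
Time in us = 8192 * 10^6 / 10000000 = 819.2

819.2


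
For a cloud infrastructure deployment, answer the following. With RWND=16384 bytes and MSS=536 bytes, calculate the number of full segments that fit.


Given: RWND = 16384 bytes, MSS = 536 bytes
Full segments = floor(RWND / MSS)
Full segments = floor(16384 / 536)
Full segments = floor(30.5672) = 30

30


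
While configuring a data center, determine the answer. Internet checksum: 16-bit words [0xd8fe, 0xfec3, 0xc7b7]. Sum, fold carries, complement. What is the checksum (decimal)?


Given words: [0xd8fe, 0xfec3, 0xc7b7]
Step 1: Sum all words
Raw sum = 55550 + 65219 + 51127 = 171896
Step 2: Fold carry: (40824 + 2) = 40826
One's complement = ~40826 & 0xFFFF = 24709

24709


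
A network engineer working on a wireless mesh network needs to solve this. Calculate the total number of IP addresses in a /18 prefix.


Given: CIDR prefix /18
Host bits = 32 - 18 = 14
Total addresses = 2^14 = 16384

16384


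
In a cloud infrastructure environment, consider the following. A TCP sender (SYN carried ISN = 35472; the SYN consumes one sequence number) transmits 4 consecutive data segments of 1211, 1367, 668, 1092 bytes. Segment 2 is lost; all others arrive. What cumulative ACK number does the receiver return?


SYN uses sequence number 35472; first data byte = ISN + 1 = 35473.
Segment 1: SEQ = 35473, len = 1211 B, covers [35473, 36683]
Segment 2: SEQ = 36684, len = 1367 B, covers [36684, 38050] [LOST]
Segment 3: SEQ = 38051, len = 668 B, covers [38051, 38718]
Segment 4: SEQ = 38719, len = 1092 B, covers [38719, 39810]
In-order data received: bytes [35473, 36683] (segments 1..1).
Segment 2 missing -> gap begins at byte 36684; later segments buffered out of order.
Cumulative ACK = next expected in-order byte = 35473 + 1211 = 36684

36684


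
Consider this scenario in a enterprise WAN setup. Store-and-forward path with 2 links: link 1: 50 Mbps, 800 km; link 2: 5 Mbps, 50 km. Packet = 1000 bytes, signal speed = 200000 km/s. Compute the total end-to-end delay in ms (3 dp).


Packet = 1000 bytes = 8000 bits. Store-and-forward: sum (t_trans + t_prop) per link.
Link 1: t_trans = 8000/(50*10^6) s = 0.1600 ms; t_prop = 800/200000 s = 4.0000 ms; subtotal = 4.1600 ms
Link 2: t_trans = 8000/(5*10^6) s = 1.6000 ms; t_prop = 50/200000 s = 0.2500 ms; subtotal = 1.8500 ms
End-to-end = 4.1600 + 1.8500 = 6.0100 ms -> 6.010 ms (3 dp)

6.010


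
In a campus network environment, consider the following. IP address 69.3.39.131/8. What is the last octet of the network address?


Given: IP = 69.3.39.131, prefix = /8
Subnet mask = 255.0.0.0
Last octet of IP: 131
Last octet of mask: 0
Network last octet = 131 AND 0 = 0

0


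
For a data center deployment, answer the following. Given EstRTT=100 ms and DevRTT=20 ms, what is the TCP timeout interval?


Given: EstRTT = 100 ms, DevRTT = 20 ms
Timeout = EstRTT + 4 * DevRTT
4 * DevRTT = 4 * 20 = 80
Timeout = 100 + 80 = 180 ms

180


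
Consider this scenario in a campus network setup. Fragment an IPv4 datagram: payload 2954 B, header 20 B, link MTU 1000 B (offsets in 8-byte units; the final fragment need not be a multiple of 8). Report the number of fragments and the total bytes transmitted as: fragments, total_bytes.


Max data per non-final fragment = floor((MTU - header)/8)*8 = floor((1000 - 20)/8)*8 = floor(980/8)*8 = 976 B
Final fragment needs no 8-byte alignment: it can carry up to MTU - header = 980 B
Non-final fragments needed = ceil((payload - 980) / 976) = ceil(1974/976) = ceil(2.0225) = 3
Number of fragments = 3 + 1 = 4
Fragment sizes (data): 3 * 976 B + 26 B (last, 26 <= 980 OK)
Total bytes sent = payload + n_frags * header = 2954 + 4*20 = 2954 + 80 = 3034 B

4, 3034


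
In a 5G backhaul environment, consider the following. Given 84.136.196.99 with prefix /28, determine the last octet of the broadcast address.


Given: IP = 84.136.196.99, prefix = /28
Host bits = 32 - 28 = 4
Network last octet = 99 AND mask = 96
Host part size = 2^4 - 1 = 15
Broadcast last octet = 96 OR 15 = 111

111


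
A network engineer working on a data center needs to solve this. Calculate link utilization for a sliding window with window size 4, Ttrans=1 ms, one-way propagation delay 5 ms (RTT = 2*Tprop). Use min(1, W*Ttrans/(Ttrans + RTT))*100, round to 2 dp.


Given: W = 4, Ttrans = 1 ms, RTT = 10 ms (= 2 * Tprop, Tprop = 5 ms)
Cycle time = Ttrans + RTT = 1 + 10 = 11 ms (first packet sent until its ACK returns)
W * Ttrans = 4 * 1 = 4 ms of sending per cycle
W * Ttrans / (Ttrans + RTT) = 4 / 11 = 0.363636
U = min(1, 0.363636) = 0.363636
U% = 36.36%

36.36


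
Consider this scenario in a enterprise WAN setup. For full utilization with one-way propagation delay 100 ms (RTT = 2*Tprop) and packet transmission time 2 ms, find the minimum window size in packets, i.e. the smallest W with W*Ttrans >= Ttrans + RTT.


Given: Ttrans = 2 ms, RTT = 200 ms (= 2 * Tprop, Tprop = 100 ms)
Time until first ACK returns = Ttrans + RTT = 2 + 200 = 202 ms
Need W * Ttrans >= Ttrans + RTT  ->  W >= (Ttrans + RTT) / Ttrans
(Ttrans + RTT) / Ttrans = 202 / 2 = 101
W_min = ceil(101) = 101

101


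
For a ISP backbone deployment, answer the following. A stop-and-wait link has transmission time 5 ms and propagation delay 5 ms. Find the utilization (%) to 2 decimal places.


Given: Ttrans = 5 ms, Tprop = 5 ms
RTT = 2 * Tprop = 2 * 5 = 10 ms
U = Ttrans / (Ttrans + RTT)
U = 5 / (5 + 10)
U = 5 / 15 = 0.333333
U% = 33.33%

33.33


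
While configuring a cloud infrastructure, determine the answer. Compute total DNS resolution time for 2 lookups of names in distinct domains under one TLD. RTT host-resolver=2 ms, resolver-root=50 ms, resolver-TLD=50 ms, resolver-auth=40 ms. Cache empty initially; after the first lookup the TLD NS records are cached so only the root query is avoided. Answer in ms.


Lookup 1 (cold cache): local + root + TLD + auth = 2 + 50 + 50 + 40 = 142 ms
Lookups 2..2 (TLD NS cached -> skip root; new domain -> still ask TLD and auth): local + TLD + auth = 2 + 50 + 40 = 92 ms each
Remaining 1 lookups: 1 * 92 = 92 ms
Total = 142 + 92 = 234 ms

234


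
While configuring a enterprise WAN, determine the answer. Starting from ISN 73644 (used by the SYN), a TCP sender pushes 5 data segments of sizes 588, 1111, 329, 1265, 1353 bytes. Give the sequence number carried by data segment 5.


The SYN occupies sequence number ISN = 73644, so the first data byte is ISN + 1 = 73645.
SEQ of data segment i = (ISN + 1) + sum of payload sizes of segments 1..i-1.
Segment 1: SEQ = 73645, payload = 588 bytes
Segment 2: SEQ = 74233, payload = 1111 bytes
Segment 3: SEQ = 75344, payload = 329 bytes
Segment 4: SEQ = 75673, payload = 1265 bytes
Segment 5: SEQ = 76938, payload = 1353 bytes
SEQ of segment 5 = 73645 + 588 + 1111 + 329 + 1265 = 76938

76938


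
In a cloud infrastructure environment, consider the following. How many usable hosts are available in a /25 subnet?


Given: subnet mask /25
Host bits = 32 - 25 = 7
Total addresses = 2^7 = 128
Usable hosts = 128 - 2 (network + broadcast) = 126

126


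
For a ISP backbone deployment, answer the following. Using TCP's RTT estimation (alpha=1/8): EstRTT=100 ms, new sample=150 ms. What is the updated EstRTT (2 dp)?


Given: EstRTT = 100 ms, SampleRTT = 150 ms, alpha = 1/8
New EstRTT = (1 - alpha) * EstRTT + alpha * SampleRTT
(7/8) * 100 = 87.5
(1/8) * 150 = 18.75
New EstRTT = 87.5 + 18.75 = 106.25 ms -> 106.25 ms (2 dp)

106.25


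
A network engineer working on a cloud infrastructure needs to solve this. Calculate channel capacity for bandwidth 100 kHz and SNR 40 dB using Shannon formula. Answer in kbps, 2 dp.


Given: B = 100 kHz, SNR = 40 dB
SNR linear = 10^(40/10) = 10000
1 + SNR = 10001
log2(10001) = 13.2878566418
C = 100 * 1000 * 13.2878566418 = 1328785.6642 bps
C = 1328.785664 kbps -> 1328.79 kbps (2 dp)

1328.79


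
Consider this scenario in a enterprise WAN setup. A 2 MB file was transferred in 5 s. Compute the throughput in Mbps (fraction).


Given: file = 2 MB, time = 5 s
File in Mb = 2 * 8 = 16 Mb
Throughput = 16 / 5 Mbps
Throughput = 16/5 Mbps

16/5


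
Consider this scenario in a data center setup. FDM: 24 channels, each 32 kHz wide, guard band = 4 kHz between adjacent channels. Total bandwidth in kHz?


Given: 24 channels, 32 kHz each, guard = 4 kHz
Channel bandwidth = 24 * 32 = 768 kHz
Guard bands = 23 gaps * 4 kHz = 92 kHz
Total = 768 + 92 = 860 kHz

860


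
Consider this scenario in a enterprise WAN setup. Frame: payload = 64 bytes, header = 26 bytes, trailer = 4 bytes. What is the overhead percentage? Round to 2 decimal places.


Given: payload = 64 B, header = 26 B, trailer = 4 B
Overhead bytes = header + trailer = 26 + 4 = 30
Total frame = payload + overhead = 64 + 30 = 94
Overhead % = 30 / 94 * 100 = 31.9149% -> 31.91% (2 dp)

31.91


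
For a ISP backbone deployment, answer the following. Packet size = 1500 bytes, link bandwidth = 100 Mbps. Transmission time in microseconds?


Given: packet = 1500 bytes, bandwidth = 100 Mbps
Packet in bits = 1500 * 8 = 12000 bits
Bandwidth = 100 * 10^6 = 100000000 bps
Time = 12000 / 100000000 seconds
Time in us = 12000 * 10^6 / 100000000 = 120

120


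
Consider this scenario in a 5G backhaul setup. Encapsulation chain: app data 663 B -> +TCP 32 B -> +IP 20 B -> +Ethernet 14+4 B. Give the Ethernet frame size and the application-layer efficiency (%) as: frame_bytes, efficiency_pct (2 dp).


TCP segment = 663 + 32 = 695 B
IP packet = 695 + 20 = 715 B
Ethernet frame = 715 + 14 + 4 = 733 B
Efficiency = app / frame = 663 / 733 = 0.904502 = 90.4502% -> 90.45% (2 dp)

733, 90.45


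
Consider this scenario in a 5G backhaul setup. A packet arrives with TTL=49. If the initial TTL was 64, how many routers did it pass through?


Given: initial TTL = 64, received TTL = 49
Hops = initial TTL - received TTL
Hops = 64 - 49 = 15

15


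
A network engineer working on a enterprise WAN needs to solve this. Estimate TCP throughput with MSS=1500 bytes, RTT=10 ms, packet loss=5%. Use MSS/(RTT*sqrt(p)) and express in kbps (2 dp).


Given: MSS = 1500 bytes, RTT = 10 ms, loss = 5%
RTT in seconds = 10 / 1000 = 0.01
Loss rate = 5% = 0.05
sqrt(loss) = sqrt(0.05) = 0.223606797750
Throughput (bytes/s) = 1500 / (0.01 * 0.223606797750) = 670820.3932
Throughput (kbps) = 670820.3932 * 8 / 1000 = 5366.563146 -> 5366.56 kbps (2 dp)

5366.56


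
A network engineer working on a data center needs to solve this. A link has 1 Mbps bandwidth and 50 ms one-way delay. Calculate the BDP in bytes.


Given: bandwidth = 1 Mbps, delay = 50 ms
BDP in bits = 1 * 10^6 * 50 / 1000
BDP in bits = 50000
BDP in bytes = 50000 / 8 = 6250

6250


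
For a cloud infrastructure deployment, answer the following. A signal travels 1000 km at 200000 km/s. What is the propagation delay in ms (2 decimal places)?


Given: distance = 1000 km, speed = 200000 km/s
Delay = distance / speed = 1000 / 200000 seconds
Delay in ms = 1000 * 1000 / 200000
Delay = 5.0000 ms
Rounded to 2 dp = 5.00 ms

5.00


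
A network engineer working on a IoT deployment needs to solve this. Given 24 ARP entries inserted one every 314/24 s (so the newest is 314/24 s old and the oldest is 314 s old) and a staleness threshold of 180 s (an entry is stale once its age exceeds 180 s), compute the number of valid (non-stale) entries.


Ages are k * 314/24 s for k = 1..24 (spacing = 13.0833 s).
Entry k is valid iff k * 314/24 <= 180 iff k <= 24 * 180 / 314 = 13.7580
n_valid = floor(13.7580) = 13
(n_stale = 24 - 13 = 11)

13


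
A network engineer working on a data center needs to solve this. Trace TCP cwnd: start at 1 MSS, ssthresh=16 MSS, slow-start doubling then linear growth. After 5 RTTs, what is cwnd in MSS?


RTT 0: cwnd = 1 MSS (initial)
RTT 1: cwnd = 2 MSS (slow start, doubled)
RTT 2: cwnd = 4 MSS (slow start, doubled)
RTT 3: cwnd = 8 MSS (slow start, doubled)
RTT 4: cwnd = 16 MSS (slow start, doubled)
RTT 5: cwnd = 17 MSS (congestion avoidance, +1)

17


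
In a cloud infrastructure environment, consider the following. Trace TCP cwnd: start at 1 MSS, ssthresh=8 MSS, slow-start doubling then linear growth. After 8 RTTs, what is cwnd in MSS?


RTT 0: cwnd = 1 MSS (initial)
RTT 1: cwnd = 2 MSS (slow start, doubled)
RTT 2: cwnd = 4 MSS (slow start, doubled)
RTT 3: cwnd = 8 MSS (slow start, doubled)
RTT 4: cwnd = 9 MSS (congestion avoidance, +1)
RTT 5: cwnd = 10 MSS (congestion avoidance, +1)
RTT 6: cwnd = 11 MSS (congestion avoidance, +1)
RTT 7: cwnd = 12 MSS (congestion avoidance, +1)
RTT 8: cwnd = 13 MSS (congestion avoidance, +1)

13


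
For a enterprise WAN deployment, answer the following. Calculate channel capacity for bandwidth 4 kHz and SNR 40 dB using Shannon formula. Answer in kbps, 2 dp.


Given: B = 4 kHz, SNR = 40 dB
SNR linear = 10^(40/10) = 10000
1 + SNR = 10001
log2(10001) = 13.2878566418
C = 4 * 1000 * 13.2878566418 = 53151.4266 bps
C = 53.151427 kbps -> 53.15 kbps (2 dp)

53.15


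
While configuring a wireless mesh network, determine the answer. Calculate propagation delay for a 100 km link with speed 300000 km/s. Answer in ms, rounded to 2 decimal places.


Given: distance = 100 km, speed = 300000 km/s
Delay = distance / speed = 100 / 300000 seconds
Delay in ms = 100 * 1000 / 300000
Delay = 0.3333 ms
Rounded to 2 dp = 0.33 ms

0.33


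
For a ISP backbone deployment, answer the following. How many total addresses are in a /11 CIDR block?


Given: CIDR prefix /11
Host bits = 32 - 11 = 21
Total addresses = 2^21 = 2097152

2097152


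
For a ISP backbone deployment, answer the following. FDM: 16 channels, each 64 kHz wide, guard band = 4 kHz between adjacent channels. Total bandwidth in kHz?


Given: 16 channels, 64 kHz each, guard = 4 kHz
Channel bandwidth = 16 * 64 = 1024 kHz
Guard bands = 15 gaps * 4 kHz = 60 kHz
Total = 1024 + 60 = 1084 kHz

1084


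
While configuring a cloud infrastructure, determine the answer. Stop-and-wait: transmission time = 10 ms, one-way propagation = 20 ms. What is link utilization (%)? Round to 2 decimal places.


Given: Ttrans = 10 ms, Tprop = 20 ms
RTT = 2 * Tprop = 2 * 20 = 40 ms
U = Ttrans / (Ttrans + RTT)
U = 10 / (10 + 40)
U = 10 / 50 = 0.2
U% = 20.00%

20.00


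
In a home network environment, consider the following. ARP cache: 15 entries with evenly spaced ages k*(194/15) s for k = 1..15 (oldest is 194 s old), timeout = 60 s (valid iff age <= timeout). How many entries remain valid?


Ages are k * 194/15 s for k = 1..15 (spacing = 12.9333 s).
Entry k is valid iff k * 194/15 <= 60 iff k <= 15 * 60 / 194 = 4.6392
n_valid = floor(4.6392) = 4
(n_stale = 15 - 4 = 11)

4


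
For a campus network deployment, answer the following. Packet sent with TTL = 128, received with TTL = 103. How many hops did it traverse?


Given: initial TTL = 128, received TTL = 103
Hops = initial TTL - received TTL
Hops = 128 - 103 = 25

25


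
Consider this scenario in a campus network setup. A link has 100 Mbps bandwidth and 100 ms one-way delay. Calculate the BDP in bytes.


Given: bandwidth = 100 Mbps, delay = 100 ms
BDP in bits = 100 * 10^6 * 100 / 1000
BDP in bits = 10000000
BDP in bytes = 10000000 / 8 = 1250000

1250000


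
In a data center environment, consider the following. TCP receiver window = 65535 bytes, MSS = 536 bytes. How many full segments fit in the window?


Given: RWND = 65535 bytes, MSS = 536 bytes
Full segments = floor(RWND / MSS)
Full segments = floor(65535 / 536)
Full segments = floor(122.2668) = 122

122


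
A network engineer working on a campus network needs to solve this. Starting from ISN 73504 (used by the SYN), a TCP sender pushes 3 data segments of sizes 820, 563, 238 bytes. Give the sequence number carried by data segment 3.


The SYN occupies sequence number ISN = 73504, so the first data byte is ISN + 1 = 73505.
SEQ of data segment i = (ISN + 1) + sum of payload sizes of segments 1..i-1.
Segment 1: SEQ = 73505, payload = 820 bytes
Segment 2: SEQ = 74325, payload = 563 bytes
Segment 3: SEQ = 74888, payload = 238 bytes
SEQ of segment 3 = 73505 + 820 + 563 = 74888

74888


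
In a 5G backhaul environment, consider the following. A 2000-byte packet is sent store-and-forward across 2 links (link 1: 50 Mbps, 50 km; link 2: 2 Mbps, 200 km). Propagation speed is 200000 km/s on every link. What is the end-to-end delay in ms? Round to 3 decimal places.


Packet = 2000 bytes = 16000 bits. Store-and-forward: sum (t_trans + t_prop) per link.
Link 1: t_trans = 16000/(50*10^6) s = 0.3200 ms; t_prop = 50/200000 s = 0.2500 ms; subtotal = 0.5700 ms
Link 2: t_trans = 16000/(2*10^6) s = 8.0000 ms; t_prop = 200/200000 s = 1.0000 ms; subtotal = 9.0000 ms
End-to-end = 0.5700 + 9.0000 = 9.5700 ms -> 9.570 ms (3 dp)

9.570


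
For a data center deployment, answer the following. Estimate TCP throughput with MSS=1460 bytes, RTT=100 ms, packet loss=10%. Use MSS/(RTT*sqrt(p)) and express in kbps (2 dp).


Given: MSS = 1460 bytes, RTT = 100 ms, loss = 10%
RTT in seconds = 100 / 1000 = 0.1
Loss rate = 10% = 0.1
sqrt(loss) = sqrt(0.1) = 0.316227766017
Throughput (bytes/s) = 1460 / (0.1 * 0.316227766017) = 46169.2538
Throughput (kbps) = 46169.2538 * 8 / 1000 = 369.354031 -> 369.35 kbps (2 dp)

369.35


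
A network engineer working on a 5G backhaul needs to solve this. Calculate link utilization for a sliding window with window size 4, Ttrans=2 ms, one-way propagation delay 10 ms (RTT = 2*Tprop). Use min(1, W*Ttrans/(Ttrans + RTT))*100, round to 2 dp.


Given: W = 4, Ttrans = 2 ms, RTT = 20 ms (= 2 * Tprop, Tprop = 10 ms)
Cycle time = Ttrans + RTT = 2 + 20 = 22 ms (first packet sent until its ACK returns)
W * Ttrans = 4 * 2 = 8 ms of sending per cycle
W * Ttrans / (Ttrans + RTT) = 8 / 22 = 0.363636
U = min(1, 0.363636) = 0.363636
U% = 36.36%

36.36


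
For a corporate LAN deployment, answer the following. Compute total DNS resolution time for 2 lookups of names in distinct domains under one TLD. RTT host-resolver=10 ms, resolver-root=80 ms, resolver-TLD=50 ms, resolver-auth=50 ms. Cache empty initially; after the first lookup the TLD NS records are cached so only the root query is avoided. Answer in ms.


Lookup 1 (cold cache): local + root + TLD + auth = 10 + 80 + 50 + 50 = 190 ms
Lookups 2..2 (TLD NS cached -> skip root; new domain -> still ask TLD and auth): local + TLD + auth = 10 + 50 + 50 = 110 ms each
Remaining 1 lookups: 1 * 110 = 110 ms
Total = 190 + 110 = 300 ms

300


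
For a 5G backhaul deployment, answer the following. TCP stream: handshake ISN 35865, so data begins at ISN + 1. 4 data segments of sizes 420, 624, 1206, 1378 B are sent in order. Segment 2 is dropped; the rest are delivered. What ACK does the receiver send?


SYN uses sequence number 35865; first data byte = ISN + 1 = 35866.
Segment 1: SEQ = 35866, len = 420 B, covers [35866, 36285]
Segment 2: SEQ = 36286, len = 624 B, covers [36286, 36909] [LOST]
Segment 3: SEQ = 36910, len = 1206 B, covers [36910, 38115]
Segment 4: SEQ = 38116, len = 1378 B, covers [38116, 39493]
In-order data received: bytes [35866, 36285] (segments 1..1).
Segment 2 missing -> gap begins at byte 36286; later segments buffered out of order.
Cumulative ACK = next expected in-order byte = 35866 + 420 = 36286

36286


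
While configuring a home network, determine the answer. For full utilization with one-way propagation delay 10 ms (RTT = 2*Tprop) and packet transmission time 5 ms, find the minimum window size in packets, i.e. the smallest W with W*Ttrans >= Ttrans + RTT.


Given: Ttrans = 5 ms, RTT = 20 ms (= 2 * Tprop, Tprop = 10 ms)
Time until first ACK returns = Ttrans + RTT = 5 + 20 = 25 ms
Need W * Ttrans >= Ttrans + RTT  ->  W >= (Ttrans + RTT) / Ttrans
(Ttrans + RTT) / Ttrans = 25 / 5 = 5
W_min = ceil(5) = 5

5


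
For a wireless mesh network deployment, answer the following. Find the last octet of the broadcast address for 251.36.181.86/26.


Given: IP = 251.36.181.86, prefix = /26
Host bits = 32 - 26 = 6
Network last octet = 86 AND mask = 64
Host part size = 2^6 - 1 = 63
Broadcast last octet = 64 OR 63 = 127

127


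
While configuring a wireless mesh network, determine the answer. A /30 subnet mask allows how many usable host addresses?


Given: subnet mask /30
Host bits = 32 - 30 = 2
Total addresses = 2^2 = 4
Usable hosts = 4 - 2 (network + broadcast) = 2

2


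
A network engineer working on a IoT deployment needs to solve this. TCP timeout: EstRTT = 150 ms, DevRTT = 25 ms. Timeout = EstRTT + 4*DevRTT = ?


Given: EstRTT = 150 ms, DevRTT = 25 ms
Timeout = EstRTT + 4 * DevRTT
4 * DevRTT = 4 * 25 = 100
Timeout = 150 + 100 = 250 ms

250


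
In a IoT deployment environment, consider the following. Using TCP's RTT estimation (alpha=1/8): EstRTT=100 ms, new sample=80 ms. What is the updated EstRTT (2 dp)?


Given: EstRTT = 100 ms, SampleRTT = 80 ms, alpha = 1/8
New EstRTT = (1 - alpha) * EstRTT + alpha * SampleRTT
(7/8) * 100 = 87.5
(1/8) * 80 = 10
New EstRTT = 87.5 + 10 = 97.5 ms -> 97.50 ms (2 dp)

97.50


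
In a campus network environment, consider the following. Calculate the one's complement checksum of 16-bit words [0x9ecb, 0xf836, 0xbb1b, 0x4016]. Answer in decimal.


Given words: [0x9ecb, 0xf836, 0xbb1b, 0x4016]
Step 1: Sum all words
Raw sum = 40651 + 63542 + 47899 + 16406 = 168498
Step 2: Fold carry: (37426 + 2) = 37428
One's complement = ~37428 & 0xFFFF = 28107

28107


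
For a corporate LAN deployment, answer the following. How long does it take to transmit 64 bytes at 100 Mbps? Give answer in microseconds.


Given: packet = 64 bytes, bandwidth = 100 Mbps
Packet in bits = 64 * 8 = 512 bits
Bandwidth = 100 * 10^6 = 100000000 bps
Time = 512 / 100000000 seconds
Time in us = 512 * 10^6 / 100000000 = 5.12

5.12


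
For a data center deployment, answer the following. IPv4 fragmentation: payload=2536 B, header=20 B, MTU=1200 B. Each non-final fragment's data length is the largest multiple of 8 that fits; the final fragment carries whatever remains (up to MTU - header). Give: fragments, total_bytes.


Max data per non-final fragment = floor((MTU - header)/8)*8 = floor((1200 - 20)/8)*8 = floor(1180/8)*8 = 1176 B
Final fragment needs no 8-byte alignment: it can carry up to MTU - header = 1180 B
Non-final fragments needed = ceil((payload - 1180) / 1176) = ceil(1356/1176) = ceil(1.1531) = 2
Number of fragments = 2 + 1 = 3
Fragment sizes (data): 2 * 1176 B + 184 B (last, 184 <= 1180 OK)
Total bytes sent = payload + n_frags * header = 2536 + 3*20 = 2536 + 60 = 2596 B

3, 2596


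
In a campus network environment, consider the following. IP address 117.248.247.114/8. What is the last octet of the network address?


Given: IP = 117.248.247.114, prefix = /8
Subnet mask = 255.0.0.0
Last octet of IP: 114
Last octet of mask: 0
Network last octet = 114 AND 0 = 0

0


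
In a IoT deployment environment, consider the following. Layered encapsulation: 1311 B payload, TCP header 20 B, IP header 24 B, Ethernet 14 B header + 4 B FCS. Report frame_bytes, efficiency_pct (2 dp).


TCP segment = 1311 + 20 = 1331 B
IP packet = 1331 + 24 = 1355 B
Ethernet frame = 1355 + 14 + 4 = 1373 B
Efficiency = app / frame = 1311 / 1373 = 0.954843 = 95.4843% -> 95.48% (2 dp)

1373, 95.48


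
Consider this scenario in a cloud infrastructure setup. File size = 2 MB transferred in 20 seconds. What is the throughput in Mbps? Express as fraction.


Given: file = 2 MB, time = 20 s
File in Mb = 2 * 8 = 16 Mb
Throughput = 16 / 20 Mbps
Throughput = 4/5 Mbps

4/5


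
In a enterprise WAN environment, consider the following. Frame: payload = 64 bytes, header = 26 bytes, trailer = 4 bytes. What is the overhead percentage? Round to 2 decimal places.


Given: payload = 64 B, header = 26 B, trailer = 4 B
Overhead bytes = header + trailer = 26 + 4 = 30
Total frame = payload + overhead = 64 + 30 = 94
Overhead % = 30 / 94 * 100 = 31.9149% -> 31.91% (2 dp)

31.91


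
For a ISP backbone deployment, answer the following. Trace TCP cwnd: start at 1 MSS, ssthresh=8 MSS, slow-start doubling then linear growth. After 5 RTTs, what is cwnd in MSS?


RTT 0: cwnd = 1 MSS (initial)
RTT 1: cwnd = 2 MSS (slow start, doubled)
RTT 2: cwnd = 4 MSS (slow start, doubled)
RTT 3: cwnd = 8 MSS (slow start, doubled)
RTT 4: cwnd = 9 MSS (congestion avoidance, +1)
RTT 5: cwnd = 10 MSS (congestion avoidance, +1)

10


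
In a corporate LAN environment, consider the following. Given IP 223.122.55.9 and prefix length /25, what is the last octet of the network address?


Given: IP = 223.122.55.9, prefix = /25
Subnet mask = 255.255.255.128
Last octet of IP: 9
Last octet of mask: 128
Network last octet = 9 AND 128 = 0

0


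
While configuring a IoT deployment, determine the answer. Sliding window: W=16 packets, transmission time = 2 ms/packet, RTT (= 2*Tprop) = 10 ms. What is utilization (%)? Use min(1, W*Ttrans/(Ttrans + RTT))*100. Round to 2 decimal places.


Given: W = 16, Ttrans = 2 ms, RTT = 10 ms (= 2 * Tprop, Tprop = 5 ms)
Cycle time = Ttrans + RTT = 2 + 10 = 12 ms (first packet sent until its ACK returns)
W * Ttrans = 16 * 2 = 32 ms of sending per cycle
W * Ttrans / (Ttrans + RTT) = 32 / 12 = 2.666667
U = min(1, 2.666667) = 1.000000
U% = 100.00%

100.00


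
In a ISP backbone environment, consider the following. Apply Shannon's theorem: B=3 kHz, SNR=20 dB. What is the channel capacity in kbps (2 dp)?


Given: B = 3 kHz, SNR = 20 dB
SNR linear = 10^(20/10) = 100
1 + SNR = 101
log2(101) = 6.6582114828
C = 3 * 1000 * 6.6582114828 = 19974.6344 bps
C = 19.974634 kbps -> 19.97 kbps (2 dp)

19.97


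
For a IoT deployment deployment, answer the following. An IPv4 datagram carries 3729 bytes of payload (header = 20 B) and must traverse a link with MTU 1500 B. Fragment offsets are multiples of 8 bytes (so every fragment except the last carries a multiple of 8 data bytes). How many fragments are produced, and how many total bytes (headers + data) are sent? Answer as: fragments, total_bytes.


Max data per non-final fragment = floor((MTU - header)/8)*8 = floor((1500 - 20)/8)*8 = floor(1480/8)*8 = 1480 B
Final fragment needs no 8-byte alignment: it can carry up to MTU - header = 1480 B
Non-final fragments needed = ceil((payload - 1480) / 1480) = ceil(2249/1480) = ceil(1.5196) = 2
Number of fragments = 2 + 1 = 3
Fragment sizes (data): 2 * 1480 B + 769 B (last, 769 <= 1480 OK)
Total bytes sent = payload + n_frags * header = 3729 + 3*20 = 3729 + 60 = 3789 B

3, 3789


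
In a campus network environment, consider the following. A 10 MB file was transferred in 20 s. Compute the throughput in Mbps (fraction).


Given: file = 10 MB, time = 20 s
File in Mb = 10 * 8 = 80 Mb
Throughput = 80 / 20 Mbps
Throughput = 4 Mbps

4


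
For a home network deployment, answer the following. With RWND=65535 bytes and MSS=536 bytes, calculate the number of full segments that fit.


Given: RWND = 65535 bytes, MSS = 536 bytes
Full segments = floor(RWND / MSS)
Full segments = floor(65535 / 536)
Full segments = floor(122.2668) = 122

122


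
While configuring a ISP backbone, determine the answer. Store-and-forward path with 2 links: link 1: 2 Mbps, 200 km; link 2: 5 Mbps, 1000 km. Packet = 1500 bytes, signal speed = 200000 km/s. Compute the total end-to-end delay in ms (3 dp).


Packet = 1500 bytes = 12000 bits. Store-and-forward: sum (t_trans + t_prop) per link.
Link 1: t_trans = 12000/(2*10^6) s = 6.0000 ms; t_prop = 200/200000 s = 1.0000 ms; subtotal = 7.0000 ms
Link 2: t_trans = 12000/(5*10^6) s = 2.4000 ms; t_prop = 1000/200000 s = 5.0000 ms; subtotal = 7.4000 ms
End-to-end = 7.0000 + 7.4000 = 14.4000 ms -> 14.400 ms (3 dp)

14.400


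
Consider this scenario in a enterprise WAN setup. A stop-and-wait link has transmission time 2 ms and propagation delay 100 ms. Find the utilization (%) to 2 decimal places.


Given: Ttrans = 2 ms, Tprop = 100 ms
RTT = 2 * Tprop = 2 * 100 = 200 ms
U = Ttrans / (Ttrans + RTT)
U = 2 / (2 + 200)
U = 2 / 202 = 0.009901
U% = 0.99%

0.99


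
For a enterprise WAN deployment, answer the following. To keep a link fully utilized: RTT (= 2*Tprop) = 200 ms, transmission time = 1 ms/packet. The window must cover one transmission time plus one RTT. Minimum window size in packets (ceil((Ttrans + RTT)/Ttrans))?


Given: Ttrans = 1 ms, RTT = 200 ms (= 2 * Tprop, Tprop = 100 ms)
Time until first ACK returns = Ttrans + RTT = 1 + 200 = 201 ms
Need W * Ttrans >= Ttrans + RTT  ->  W >= (Ttrans + RTT) / Ttrans
(Ttrans + RTT) / Ttrans = 201 / 1 = 201
W_min = ceil(201) = 201

201
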